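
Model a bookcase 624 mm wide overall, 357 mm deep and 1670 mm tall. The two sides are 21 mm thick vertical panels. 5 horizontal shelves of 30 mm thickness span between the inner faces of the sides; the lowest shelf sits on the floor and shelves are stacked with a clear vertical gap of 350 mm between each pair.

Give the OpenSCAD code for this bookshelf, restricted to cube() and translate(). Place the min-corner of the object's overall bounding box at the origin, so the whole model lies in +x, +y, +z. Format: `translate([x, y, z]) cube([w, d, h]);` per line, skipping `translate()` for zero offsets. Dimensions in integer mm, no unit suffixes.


cube([21, 357, 1670]);
translate([603, 0, 0]) cube([21, 357, 1670]);
translate([21, 0, 0]) cube([582, 357, 30]);
translate([21, 0, 380]) cube([582, 357, 30]);
translate([21, 0, 760]) cube([582, 357, 30]);
translate([21, 0, 1140]) cube([582, 357, 30]);
translate([21, 0, 1520]) cube([582, 357, 30]);


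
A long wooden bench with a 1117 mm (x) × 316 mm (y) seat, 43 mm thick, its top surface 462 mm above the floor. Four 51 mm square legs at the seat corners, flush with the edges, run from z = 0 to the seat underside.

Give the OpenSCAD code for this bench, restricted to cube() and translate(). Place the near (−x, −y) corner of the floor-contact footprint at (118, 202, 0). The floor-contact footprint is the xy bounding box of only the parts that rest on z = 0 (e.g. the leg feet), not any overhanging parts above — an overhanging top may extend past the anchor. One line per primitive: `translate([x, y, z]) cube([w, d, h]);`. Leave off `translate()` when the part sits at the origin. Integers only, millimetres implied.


// leg_h = 462 − 43 = 419
translate([118, 202, 419]) cube([1117, 316, 43]);
translate([118, 202, 0]) cube([51, 51, 419]);
translate([118, 467, 0]) cube([51, 51, 419]);
translate([1184, 202, 0]) cube([51, 51, 419]);
translate([1184, 467, 0]) cube([51, 51, 419]);


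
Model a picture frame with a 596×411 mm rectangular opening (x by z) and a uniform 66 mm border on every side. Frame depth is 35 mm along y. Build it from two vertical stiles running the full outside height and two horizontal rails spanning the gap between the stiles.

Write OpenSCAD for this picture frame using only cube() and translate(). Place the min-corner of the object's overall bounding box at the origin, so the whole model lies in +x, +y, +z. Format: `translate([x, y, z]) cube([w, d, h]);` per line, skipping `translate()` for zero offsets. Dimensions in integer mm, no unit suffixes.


cube([66, 35, 543]);
translate([662, 0, 0]) cube([66, 35, 543]);
translate([66, 0, 0]) cube([596, 35, 66]);
translate([66, 0, 477]) cube([596, 35, 66]);


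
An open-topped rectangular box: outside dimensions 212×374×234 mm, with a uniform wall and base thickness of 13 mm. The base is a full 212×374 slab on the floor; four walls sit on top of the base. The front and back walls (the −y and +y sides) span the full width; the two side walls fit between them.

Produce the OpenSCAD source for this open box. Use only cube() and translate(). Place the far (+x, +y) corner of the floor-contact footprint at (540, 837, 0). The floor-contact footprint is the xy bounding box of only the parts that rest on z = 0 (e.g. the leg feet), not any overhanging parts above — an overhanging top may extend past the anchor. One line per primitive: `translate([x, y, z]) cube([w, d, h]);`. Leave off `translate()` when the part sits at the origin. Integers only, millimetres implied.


translate([328, 463, 0]) cube([212, 374, 13]);
translate([328, 463, 13]) cube([212, 13, 221]);
translate([328, 824, 13]) cube([212, 13, 221]);
translate([328, 476, 13]) cube([13, 348, 221]);
translate([527, 476, 13]) cube([13, 348, 221]);


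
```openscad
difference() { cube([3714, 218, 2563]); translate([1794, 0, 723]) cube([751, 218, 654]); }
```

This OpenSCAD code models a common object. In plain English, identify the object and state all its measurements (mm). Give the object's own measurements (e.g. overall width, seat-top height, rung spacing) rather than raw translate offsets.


A wall 3714 mm long (x), 218 mm thick (y), 2563 mm tall, with a rectangular window opening cut through it. The opening is 751 mm wide and 654 mm tall; its sill is at z = 723 mm and its near (−x) edge is 1794 mm from the wall's −x end. The opening passes through the full wall thickness.


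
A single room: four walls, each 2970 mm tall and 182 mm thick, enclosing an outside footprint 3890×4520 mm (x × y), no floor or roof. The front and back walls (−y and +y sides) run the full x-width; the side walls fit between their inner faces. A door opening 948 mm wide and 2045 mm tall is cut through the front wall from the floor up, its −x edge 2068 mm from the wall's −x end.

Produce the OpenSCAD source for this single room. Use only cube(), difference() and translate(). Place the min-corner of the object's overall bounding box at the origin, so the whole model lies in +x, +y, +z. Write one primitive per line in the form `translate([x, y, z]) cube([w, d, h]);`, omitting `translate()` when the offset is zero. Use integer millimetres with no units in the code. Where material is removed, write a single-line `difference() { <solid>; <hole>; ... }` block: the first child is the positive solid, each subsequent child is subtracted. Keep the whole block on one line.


difference() { cube([3890, 182, 2970]); translate([2068, 0, 0]) cube([948, 182, 2045]); }
translate([0, 4338, 0]) cube([3890, 182, 2970]);
translate([0, 182, 0]) cube([182, 4156, 2970]);
translate([3708, 182, 0]) cube([182, 4156, 2970]);


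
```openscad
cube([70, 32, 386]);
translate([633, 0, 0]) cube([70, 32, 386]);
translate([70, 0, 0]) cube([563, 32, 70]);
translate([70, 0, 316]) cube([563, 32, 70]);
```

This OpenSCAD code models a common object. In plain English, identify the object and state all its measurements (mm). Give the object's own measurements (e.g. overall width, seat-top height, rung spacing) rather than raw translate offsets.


A rectangular picture frame lying in the x–z plane (depth along y). The opening is 563 mm wide (x) by 246 mm tall (z), surrounded by a border 70 mm wide on all four sides. The frame is 32 mm deep and is made of two full-height vertical stiles with two horizontal rails fitted between them.


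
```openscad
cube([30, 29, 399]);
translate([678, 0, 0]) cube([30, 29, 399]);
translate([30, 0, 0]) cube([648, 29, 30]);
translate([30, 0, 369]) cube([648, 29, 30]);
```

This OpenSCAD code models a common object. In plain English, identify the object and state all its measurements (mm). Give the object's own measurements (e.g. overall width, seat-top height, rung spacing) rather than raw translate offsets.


A rectangular picture frame lying in the x–z plane (depth along y). The opening is 648 mm wide (x) by 339 mm tall (z), surrounded by a border 30 mm wide on all four sides. The frame is 29 mm deep and is made of two full-height vertical stiles with two horizontal rails fitted between them.


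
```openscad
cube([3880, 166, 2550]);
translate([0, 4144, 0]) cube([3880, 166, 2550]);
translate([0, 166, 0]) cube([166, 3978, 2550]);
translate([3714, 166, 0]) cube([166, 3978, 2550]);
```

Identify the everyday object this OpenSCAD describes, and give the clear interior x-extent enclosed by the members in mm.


A house (or room) frame. The interior width is 3548 mm.

Four 2550 mm walls enclosing a rectangle with no floor or roof — a room or house frame. Outside width is 3880 mm and wall thickness is 166 mm, so the interior width is 3880 − 2 × 166 = 3548 mm.


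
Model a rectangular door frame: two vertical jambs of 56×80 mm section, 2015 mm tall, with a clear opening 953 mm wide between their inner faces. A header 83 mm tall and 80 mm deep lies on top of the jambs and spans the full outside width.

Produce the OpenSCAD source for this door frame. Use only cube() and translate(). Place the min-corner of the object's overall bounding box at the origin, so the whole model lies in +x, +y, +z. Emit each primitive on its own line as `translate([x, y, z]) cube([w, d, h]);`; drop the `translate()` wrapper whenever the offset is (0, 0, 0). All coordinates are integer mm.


cube([56, 80, 2015]);
translate([1009, 0, 0]) cube([56, 80, 2015]);
translate([0, 0, 2015]) cube([1065, 80, 83]);


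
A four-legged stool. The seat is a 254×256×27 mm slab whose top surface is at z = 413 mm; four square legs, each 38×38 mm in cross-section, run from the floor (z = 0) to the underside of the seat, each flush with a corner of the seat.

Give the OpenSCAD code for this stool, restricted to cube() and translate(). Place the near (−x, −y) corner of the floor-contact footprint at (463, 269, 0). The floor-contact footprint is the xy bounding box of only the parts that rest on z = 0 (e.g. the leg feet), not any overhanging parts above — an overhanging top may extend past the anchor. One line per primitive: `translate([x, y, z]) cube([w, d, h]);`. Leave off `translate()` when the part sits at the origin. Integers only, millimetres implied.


translate([463, 269, 386]) cube([254, 256, 27]);
translate([463, 269, 0]) cube([38, 38, 386]);
translate([679, 269, 0]) cube([38, 38, 386]);
translate([463, 487, 0]) cube([38, 38, 386]);
translate([679, 487, 0]) cube([38, 38, 386]);


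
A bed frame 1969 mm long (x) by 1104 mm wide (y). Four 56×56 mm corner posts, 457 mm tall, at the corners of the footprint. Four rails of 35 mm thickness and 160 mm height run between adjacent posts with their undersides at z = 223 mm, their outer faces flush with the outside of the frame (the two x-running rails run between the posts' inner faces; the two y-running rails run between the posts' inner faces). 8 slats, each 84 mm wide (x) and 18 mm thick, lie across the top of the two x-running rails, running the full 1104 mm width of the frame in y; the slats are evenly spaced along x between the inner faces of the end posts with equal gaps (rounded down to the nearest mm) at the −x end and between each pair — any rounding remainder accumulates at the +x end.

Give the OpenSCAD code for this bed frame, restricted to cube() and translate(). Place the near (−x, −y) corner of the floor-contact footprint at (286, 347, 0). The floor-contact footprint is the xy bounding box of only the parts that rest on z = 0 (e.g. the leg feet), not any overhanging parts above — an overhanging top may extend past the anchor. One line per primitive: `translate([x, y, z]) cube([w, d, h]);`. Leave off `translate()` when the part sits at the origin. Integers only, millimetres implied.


translate([286, 347, 0]) cube([56, 56, 457]);
translate([286, 1395, 0]) cube([56, 56, 457]);
translate([2199, 347, 0]) cube([56, 56, 457]);
translate([2199, 1395, 0]) cube([56, 56, 457]);
translate([342, 347, 223]) cube([1857, 35, 160]);
translate([342, 1416, 223]) cube([1857, 35, 160]);
translate([286, 403, 223]) cube([35, 992, 160]);
translate([2220, 403, 223]) cube([35, 992, 160]);
translate([473, 347, 383]) cube([84, 1104, 18]);
translate([688, 347, 383]) cube([84, 1104, 18]);
translate([903, 347, 383]) cube([84, 1104, 18]);
translate([1118, 347, 383]) cube([84, 1104, 18]);
translate([1333, 347, 383]) cube([84, 1104, 18]);
translate([1548, 347, 383]) cube([84, 1104, 18]);
translate([1763, 347, 383]) cube([84, 1104, 18]);
translate([1978, 347, 383]) cube([84, 1104, 18]);


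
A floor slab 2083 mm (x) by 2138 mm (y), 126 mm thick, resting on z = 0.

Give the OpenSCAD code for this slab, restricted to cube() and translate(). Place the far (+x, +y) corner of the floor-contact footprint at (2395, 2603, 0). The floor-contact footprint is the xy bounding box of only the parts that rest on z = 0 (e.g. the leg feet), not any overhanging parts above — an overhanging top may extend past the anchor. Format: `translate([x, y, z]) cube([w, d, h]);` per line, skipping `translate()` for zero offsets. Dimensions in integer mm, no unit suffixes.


translate([312, 465, 0]) cube([2083, 2138, 126]);


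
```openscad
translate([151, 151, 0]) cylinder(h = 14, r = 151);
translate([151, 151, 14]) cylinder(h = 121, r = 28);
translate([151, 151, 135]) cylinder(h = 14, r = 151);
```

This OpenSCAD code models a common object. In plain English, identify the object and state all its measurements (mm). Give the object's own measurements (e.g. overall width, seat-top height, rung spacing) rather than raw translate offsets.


A spool: two coaxial disc flanges of radius 151 mm and thickness 14 mm, joined by a core cylinder of radius 28 mm and height 121 mm. The lower flange rests on z = 0 and the three cylinders share a vertical axis.


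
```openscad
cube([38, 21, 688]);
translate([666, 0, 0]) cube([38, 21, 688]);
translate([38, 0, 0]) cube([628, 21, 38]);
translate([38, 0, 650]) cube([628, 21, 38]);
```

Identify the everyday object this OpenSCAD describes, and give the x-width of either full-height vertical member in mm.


A picture frame. The border width is 38 mm.

Four thin pieces enclosing a rectangular opening — a picture frame. The two full-height stiles are 688 mm tall; the top rail sits at z = 650 and is 38 mm tall, so the border above the opening is 688 − 650 = 38 mm, matching the stile x-width.


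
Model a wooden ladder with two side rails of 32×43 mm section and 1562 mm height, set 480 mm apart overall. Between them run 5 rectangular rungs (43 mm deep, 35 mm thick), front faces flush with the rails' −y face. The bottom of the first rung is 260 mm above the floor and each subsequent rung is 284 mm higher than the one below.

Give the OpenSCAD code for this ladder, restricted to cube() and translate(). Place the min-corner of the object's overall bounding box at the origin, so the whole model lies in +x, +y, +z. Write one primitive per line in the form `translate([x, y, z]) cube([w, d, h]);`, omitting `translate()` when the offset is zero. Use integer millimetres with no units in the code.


cube([32, 43, 1562]);
translate([448, 0, 0]) cube([32, 43, 1562]);
translate([32, 0, 260]) cube([416, 43, 35]);
translate([32, 0, 544]) cube([416, 43, 35]);
translate([32, 0, 828]) cube([416, 43, 35]);
translate([32, 0, 1112]) cube([416, 43, 35]);
translate([32, 0, 1396]) cube([416, 43, 35]);


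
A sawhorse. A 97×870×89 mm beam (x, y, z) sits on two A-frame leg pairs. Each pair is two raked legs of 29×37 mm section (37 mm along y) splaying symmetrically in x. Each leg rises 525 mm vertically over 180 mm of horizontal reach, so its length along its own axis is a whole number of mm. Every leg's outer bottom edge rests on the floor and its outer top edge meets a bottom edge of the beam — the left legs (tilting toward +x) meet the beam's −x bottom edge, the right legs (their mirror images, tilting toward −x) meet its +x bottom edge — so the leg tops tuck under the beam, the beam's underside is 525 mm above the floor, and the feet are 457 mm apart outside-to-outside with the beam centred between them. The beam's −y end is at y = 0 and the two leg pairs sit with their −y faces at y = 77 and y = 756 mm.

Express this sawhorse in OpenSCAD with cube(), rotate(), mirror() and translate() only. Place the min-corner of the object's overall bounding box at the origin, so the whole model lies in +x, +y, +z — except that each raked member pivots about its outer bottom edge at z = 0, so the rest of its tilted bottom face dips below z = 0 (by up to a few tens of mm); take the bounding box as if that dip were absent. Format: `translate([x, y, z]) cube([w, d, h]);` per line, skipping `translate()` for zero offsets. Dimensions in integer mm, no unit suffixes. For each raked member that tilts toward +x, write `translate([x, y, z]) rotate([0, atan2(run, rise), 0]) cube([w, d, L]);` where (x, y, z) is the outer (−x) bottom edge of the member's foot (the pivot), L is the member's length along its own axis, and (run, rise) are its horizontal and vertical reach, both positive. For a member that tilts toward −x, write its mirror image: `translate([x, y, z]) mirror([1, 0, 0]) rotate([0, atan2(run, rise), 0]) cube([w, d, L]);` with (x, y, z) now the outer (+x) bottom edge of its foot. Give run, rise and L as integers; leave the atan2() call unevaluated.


translate([180, 0, 525]) cube([97, 870, 89]);
translate([0, 77, 0]) rotate([0, atan2(180, 525), 0]) cube([29, 37, 555]);
translate([457, 77, 0]) mirror([1, 0, 0]) rotate([0, atan2(180, 525), 0]) cube([29, 37, 555]);
translate([0, 756, 0]) rotate([0, atan2(180, 525), 0]) cube([29, 37, 555]);
translate([457, 756, 0]) mirror([1, 0, 0]) rotate([0, atan2(180, 525), 0]) cube([29, 37, 555]);


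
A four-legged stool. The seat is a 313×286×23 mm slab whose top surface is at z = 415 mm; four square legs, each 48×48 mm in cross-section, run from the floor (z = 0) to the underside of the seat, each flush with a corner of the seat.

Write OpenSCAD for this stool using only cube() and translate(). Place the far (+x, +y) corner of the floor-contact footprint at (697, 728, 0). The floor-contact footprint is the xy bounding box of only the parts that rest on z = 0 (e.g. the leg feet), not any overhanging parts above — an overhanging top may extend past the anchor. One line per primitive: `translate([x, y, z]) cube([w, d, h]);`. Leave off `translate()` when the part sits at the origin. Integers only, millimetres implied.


// leg_h = 415 - 23 = 392
translate([384, 442, 392]) cube([313, 286, 23]);
translate([384, 442, 0]) cube([48, 48, 392]);
translate([649, 442, 0]) cube([48, 48, 392]);
translate([384, 680, 0]) cube([48, 48, 392]);
translate([649, 680, 0]) cube([48, 48, 392]);


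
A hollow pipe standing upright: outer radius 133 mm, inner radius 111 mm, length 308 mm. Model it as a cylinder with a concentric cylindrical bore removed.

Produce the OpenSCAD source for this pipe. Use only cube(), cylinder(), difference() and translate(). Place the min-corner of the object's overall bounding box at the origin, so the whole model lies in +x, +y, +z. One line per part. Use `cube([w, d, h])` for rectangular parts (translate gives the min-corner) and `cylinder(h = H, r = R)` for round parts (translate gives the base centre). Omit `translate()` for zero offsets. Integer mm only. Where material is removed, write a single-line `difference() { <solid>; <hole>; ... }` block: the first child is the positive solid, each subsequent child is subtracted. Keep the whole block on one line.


difference() { translate([133, 133, 0]) cylinder(h = 308, r = 133); translate([133, 133, 0]) cylinder(h = 308, r = 111); }


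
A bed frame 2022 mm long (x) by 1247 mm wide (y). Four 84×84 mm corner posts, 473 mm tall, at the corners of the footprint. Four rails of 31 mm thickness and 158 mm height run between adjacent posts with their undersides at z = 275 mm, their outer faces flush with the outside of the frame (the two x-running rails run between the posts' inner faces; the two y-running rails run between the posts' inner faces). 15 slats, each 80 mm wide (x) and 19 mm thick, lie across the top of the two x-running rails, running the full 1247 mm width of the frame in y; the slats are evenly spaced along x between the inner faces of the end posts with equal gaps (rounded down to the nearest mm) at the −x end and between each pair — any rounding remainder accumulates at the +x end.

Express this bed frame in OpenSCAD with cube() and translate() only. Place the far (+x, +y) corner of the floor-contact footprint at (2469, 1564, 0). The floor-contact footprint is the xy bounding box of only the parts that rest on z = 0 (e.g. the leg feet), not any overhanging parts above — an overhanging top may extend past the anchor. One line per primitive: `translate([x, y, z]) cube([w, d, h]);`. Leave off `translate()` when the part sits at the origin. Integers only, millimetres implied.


translate([447, 317, 0]) cube([84, 84, 473]);
translate([447, 1480, 0]) cube([84, 84, 473]);
translate([2385, 317, 0]) cube([84, 84, 473]);
translate([2385, 1480, 0]) cube([84, 84, 473]);
translate([531, 317, 275]) cube([1854, 31, 158]);
translate([531, 1533, 275]) cube([1854, 31, 158]);
translate([447, 401, 275]) cube([31, 1079, 158]);
translate([2438, 401, 275]) cube([31, 1079, 158]);
translate([571, 317, 433]) cube([80, 1247, 19]);
translate([691, 317, 433]) cube([80, 1247, 19]);
translate([811, 317, 433]) cube([80, 1247, 19]);
translate([931, 317, 433]) cube([80, 1247, 19]);
translate([1051, 317, 433]) cube([80, 1247, 19]);
translate([1171, 317, 433]) cube([80, 1247, 19]);
translate([1291, 317, 433]) cube([80, 1247, 19]);
translate([1411, 317, 433]) cube([80, 1247, 19]);
translate([1531, 317, 433]) cube([80, 1247, 19]);
translate([1651, 317, 433]) cube([80, 1247, 19]);
translate([1771, 317, 433]) cube([80, 1247, 19]);
translate([1891, 317, 433]) cube([80, 1247, 19]);
translate([2011, 317, 433]) cube([80, 1247, 19]);
translate([2131, 317, 433]) cube([80, 1247, 19]);
translate([2251, 317, 433]) cube([80, 1247, 19]);


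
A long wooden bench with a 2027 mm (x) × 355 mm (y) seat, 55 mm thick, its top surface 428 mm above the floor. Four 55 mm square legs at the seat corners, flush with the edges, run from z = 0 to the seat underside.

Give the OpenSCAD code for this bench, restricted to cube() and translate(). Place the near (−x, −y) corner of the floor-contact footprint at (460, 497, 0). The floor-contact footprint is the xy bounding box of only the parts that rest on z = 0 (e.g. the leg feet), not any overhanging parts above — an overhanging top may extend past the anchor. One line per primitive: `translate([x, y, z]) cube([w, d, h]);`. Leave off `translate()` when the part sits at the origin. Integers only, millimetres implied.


// leg_h = 428 − 55 = 373
translate([460, 497, 373]) cube([2027, 355, 55]);
translate([460, 497, 0]) cube([55, 55, 373]);
translate([460, 797, 0]) cube([55, 55, 373]);
translate([2432, 497, 0]) cube([55, 55, 373]);
translate([2432, 797, 0]) cube([55, 55, 373]);


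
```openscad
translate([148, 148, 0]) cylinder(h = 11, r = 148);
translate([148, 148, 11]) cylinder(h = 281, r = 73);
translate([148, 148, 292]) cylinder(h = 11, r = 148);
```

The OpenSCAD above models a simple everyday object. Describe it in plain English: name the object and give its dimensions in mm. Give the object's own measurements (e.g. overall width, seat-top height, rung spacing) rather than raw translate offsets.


A spool: two coaxial disc flanges of radius 148 mm and thickness 11 mm, joined by a core cylinder of radius 73 mm and height 281 mm. The lower flange rests on z = 0 and the three cylinders share a vertical axis.


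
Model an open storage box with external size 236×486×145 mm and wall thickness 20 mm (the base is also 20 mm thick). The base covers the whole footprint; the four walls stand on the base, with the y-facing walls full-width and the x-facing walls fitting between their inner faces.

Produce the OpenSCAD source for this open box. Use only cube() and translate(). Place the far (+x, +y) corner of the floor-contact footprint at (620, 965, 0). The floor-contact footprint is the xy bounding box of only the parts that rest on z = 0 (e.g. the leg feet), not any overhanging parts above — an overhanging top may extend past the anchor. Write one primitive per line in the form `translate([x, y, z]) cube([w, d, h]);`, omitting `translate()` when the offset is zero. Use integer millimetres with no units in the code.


translate([384, 479, 0]) cube([236, 486, 20]);
translate([384, 479, 20]) cube([236, 20, 125]);
translate([384, 945, 20]) cube([236, 20, 125]);
translate([384, 499, 20]) cube([20, 446, 125]);
translate([600, 499, 20]) cube([20, 446, 125]);


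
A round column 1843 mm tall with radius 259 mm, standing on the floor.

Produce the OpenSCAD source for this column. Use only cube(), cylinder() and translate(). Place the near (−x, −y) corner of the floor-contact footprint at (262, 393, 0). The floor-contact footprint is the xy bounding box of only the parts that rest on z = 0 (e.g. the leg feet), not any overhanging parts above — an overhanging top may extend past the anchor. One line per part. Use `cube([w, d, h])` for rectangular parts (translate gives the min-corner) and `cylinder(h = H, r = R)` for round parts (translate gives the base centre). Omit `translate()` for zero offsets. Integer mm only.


translate([521, 652, 0]) cylinder(h = 1843, r = 259);


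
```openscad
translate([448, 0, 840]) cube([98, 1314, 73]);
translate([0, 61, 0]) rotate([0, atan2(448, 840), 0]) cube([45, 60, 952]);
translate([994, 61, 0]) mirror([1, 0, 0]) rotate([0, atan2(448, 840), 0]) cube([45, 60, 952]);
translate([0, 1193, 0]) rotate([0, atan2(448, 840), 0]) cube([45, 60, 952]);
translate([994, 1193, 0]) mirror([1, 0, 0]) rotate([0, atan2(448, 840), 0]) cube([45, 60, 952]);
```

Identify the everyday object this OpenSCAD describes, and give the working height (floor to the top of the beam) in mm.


A sawhorse. The overall height is 913 mm.

A beam across two mirrored pairs of raked legs — a sawhorse. The beam's underside is at z = 840 (matching the legs' vertical rise in atan2(448, 840)) and the beam is 73 mm tall, so its top is at 840 + 73 = 913 mm. The raked legs top out at the beam's underside, so that is the highest point.


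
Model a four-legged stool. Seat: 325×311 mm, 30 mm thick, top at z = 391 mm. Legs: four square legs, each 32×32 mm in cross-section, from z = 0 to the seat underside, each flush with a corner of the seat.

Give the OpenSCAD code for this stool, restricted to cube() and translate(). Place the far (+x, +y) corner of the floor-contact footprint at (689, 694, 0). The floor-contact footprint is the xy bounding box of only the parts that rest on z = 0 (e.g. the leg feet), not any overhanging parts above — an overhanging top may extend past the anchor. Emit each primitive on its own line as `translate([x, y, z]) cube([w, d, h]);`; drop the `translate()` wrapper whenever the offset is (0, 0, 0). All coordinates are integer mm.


translate([364, 383, 361]) cube([325, 311, 30]);
translate([364, 383, 0]) cube([32, 32, 361]);
translate([657, 383, 0]) cube([32, 32, 361]);
translate([364, 662, 0]) cube([32, 32, 361]);
translate([657, 662, 0]) cube([32, 32, 361]);


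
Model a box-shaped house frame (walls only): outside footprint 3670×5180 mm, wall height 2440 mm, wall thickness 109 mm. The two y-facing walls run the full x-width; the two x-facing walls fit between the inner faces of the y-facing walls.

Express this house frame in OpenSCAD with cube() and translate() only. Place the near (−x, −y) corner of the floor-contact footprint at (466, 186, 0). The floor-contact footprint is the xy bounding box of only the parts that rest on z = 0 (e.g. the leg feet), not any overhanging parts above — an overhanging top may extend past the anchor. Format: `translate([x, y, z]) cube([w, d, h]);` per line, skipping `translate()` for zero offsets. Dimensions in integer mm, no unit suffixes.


translate([466, 186, 0]) cube([3670, 109, 2440]);
translate([466, 5257, 0]) cube([3670, 109, 2440]);
translate([466, 295, 0]) cube([109, 4962, 2440]);
translate([4027, 295, 0]) cube([109, 4962, 2440]);


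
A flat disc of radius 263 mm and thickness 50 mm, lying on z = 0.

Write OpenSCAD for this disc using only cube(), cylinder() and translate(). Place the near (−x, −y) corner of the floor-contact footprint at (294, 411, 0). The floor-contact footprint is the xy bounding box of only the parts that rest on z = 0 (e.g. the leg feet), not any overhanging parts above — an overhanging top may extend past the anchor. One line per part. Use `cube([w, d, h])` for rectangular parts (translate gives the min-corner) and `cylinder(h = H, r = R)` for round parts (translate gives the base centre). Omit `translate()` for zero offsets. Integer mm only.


translate([557, 674, 0]) cylinder(h = 50, r = 263);


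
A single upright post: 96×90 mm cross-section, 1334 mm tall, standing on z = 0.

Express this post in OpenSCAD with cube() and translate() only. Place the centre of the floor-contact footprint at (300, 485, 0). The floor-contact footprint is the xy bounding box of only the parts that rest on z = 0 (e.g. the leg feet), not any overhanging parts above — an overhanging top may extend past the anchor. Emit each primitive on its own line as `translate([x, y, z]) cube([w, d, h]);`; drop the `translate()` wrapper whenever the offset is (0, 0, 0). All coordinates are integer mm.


translate([252, 440, 0]) cube([96, 90, 1334]);


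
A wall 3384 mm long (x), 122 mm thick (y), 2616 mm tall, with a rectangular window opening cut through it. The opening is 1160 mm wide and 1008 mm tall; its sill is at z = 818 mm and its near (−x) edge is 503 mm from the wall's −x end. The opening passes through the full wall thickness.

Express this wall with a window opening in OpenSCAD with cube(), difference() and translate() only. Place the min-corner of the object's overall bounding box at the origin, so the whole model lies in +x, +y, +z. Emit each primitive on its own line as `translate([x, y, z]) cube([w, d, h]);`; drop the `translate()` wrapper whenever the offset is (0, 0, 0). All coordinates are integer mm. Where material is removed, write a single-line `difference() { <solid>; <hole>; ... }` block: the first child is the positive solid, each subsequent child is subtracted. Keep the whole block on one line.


difference() { cube([3384, 122, 2616]); translate([503, 0, 818]) cube([1160, 122, 1008]); }


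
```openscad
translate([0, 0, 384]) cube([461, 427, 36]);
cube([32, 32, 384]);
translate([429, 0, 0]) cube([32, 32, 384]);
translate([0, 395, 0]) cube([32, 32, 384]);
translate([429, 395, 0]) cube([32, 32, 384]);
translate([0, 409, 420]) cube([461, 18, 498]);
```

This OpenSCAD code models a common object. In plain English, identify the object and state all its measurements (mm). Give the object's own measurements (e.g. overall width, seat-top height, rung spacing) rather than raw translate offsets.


A chair. The seat is a 461×427×36 mm slab with its top at z = 420 mm, on four 32×32 mm corner legs (flush with the seat edges, standing on z = 0). A flat backrest 18 mm thick, 498 mm tall, spans the full seat width and rises from the seat top along its +y edge, rear face flush with the rear of the seat.


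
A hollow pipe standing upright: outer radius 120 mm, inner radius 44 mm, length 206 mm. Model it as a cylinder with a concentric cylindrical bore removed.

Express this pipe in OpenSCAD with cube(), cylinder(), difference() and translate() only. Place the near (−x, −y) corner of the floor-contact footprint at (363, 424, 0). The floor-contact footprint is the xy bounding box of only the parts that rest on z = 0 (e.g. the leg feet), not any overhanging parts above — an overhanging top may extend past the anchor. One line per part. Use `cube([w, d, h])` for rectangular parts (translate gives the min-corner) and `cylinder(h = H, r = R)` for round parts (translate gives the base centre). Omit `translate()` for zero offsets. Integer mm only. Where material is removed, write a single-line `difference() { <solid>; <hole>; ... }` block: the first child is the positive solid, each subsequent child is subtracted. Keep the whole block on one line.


difference() { translate([483, 544, 0]) cylinder(h = 206, r = 120); translate([483, 544, 0]) cylinder(h = 206, r = 44); }


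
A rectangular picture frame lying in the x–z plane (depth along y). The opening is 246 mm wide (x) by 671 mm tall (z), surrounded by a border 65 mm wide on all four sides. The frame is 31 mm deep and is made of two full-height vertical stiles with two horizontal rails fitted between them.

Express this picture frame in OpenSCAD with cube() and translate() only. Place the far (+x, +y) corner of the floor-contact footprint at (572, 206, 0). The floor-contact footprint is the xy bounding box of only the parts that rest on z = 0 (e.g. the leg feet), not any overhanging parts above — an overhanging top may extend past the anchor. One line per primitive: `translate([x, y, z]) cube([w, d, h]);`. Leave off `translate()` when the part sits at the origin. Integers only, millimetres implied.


translate([196, 175, 0]) cube([65, 31, 801]);
translate([507, 175, 0]) cube([65, 31, 801]);
translate([261, 175, 0]) cube([246, 31, 65]);
translate([261, 175, 736]) cube([246, 31, 65]);


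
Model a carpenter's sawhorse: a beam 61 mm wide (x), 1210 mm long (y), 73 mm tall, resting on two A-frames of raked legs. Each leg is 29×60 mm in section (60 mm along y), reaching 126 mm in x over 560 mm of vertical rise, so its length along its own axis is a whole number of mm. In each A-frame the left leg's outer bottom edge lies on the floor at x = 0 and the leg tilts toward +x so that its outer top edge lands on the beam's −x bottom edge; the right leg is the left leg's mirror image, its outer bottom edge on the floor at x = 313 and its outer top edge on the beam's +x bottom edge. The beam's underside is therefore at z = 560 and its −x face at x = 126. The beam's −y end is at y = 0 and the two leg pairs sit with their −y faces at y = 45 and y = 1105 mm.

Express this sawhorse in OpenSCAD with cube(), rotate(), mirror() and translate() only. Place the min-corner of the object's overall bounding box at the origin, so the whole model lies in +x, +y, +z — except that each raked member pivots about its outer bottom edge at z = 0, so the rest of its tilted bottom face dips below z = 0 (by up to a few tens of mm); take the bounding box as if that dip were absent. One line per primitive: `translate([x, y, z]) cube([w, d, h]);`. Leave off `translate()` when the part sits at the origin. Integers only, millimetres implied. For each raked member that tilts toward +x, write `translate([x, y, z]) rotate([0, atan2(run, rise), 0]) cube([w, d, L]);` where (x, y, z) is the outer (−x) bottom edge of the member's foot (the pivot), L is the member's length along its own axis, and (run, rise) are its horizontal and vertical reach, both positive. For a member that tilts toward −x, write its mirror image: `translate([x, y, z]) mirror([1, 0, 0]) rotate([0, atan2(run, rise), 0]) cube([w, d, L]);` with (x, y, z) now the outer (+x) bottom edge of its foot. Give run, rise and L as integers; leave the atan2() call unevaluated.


translate([126, 0, 560]) cube([61, 1210, 73]);
translate([0, 45, 0]) rotate([0, atan2(126, 560), 0]) cube([29, 60, 574]);
translate([313, 45, 0]) mirror([1, 0, 0]) rotate([0, atan2(126, 560), 0]) cube([29, 60, 574]);
translate([0, 1105, 0]) rotate([0, atan2(126, 560), 0]) cube([29, 60, 574]);
translate([313, 1105, 0]) mirror([1, 0, 0]) rotate([0, atan2(126, 560), 0]) cube([29, 60, 574]);


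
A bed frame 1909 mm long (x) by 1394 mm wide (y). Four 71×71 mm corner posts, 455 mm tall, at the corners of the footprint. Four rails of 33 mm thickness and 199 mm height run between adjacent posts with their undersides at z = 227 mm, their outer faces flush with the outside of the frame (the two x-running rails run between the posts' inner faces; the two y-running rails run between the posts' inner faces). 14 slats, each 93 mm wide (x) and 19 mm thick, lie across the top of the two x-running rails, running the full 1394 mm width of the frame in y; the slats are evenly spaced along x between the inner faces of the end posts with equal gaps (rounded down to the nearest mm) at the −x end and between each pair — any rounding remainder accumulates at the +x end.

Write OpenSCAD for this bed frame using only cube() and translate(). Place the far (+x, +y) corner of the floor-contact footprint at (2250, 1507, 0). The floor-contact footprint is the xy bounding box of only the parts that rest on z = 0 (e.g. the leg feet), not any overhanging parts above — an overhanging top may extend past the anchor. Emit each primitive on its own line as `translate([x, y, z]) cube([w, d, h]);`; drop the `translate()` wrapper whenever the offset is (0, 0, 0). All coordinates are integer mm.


translate([341, 113, 0]) cube([71, 71, 455]);
translate([341, 1436, 0]) cube([71, 71, 455]);
translate([2179, 113, 0]) cube([71, 71, 455]);
translate([2179, 1436, 0]) cube([71, 71, 455]);
translate([412, 113, 227]) cube([1767, 33, 199]);
translate([412, 1474, 227]) cube([1767, 33, 199]);
translate([341, 184, 227]) cube([33, 1252, 199]);
translate([2217, 184, 227]) cube([33, 1252, 199]);
translate([443, 113, 426]) cube([93, 1394, 19]);
translate([567, 113, 426]) cube([93, 1394, 19]);
translate([691, 113, 426]) cube([93, 1394, 19]);
translate([815, 113, 426]) cube([93, 1394, 19]);
translate([939, 113, 426]) cube([93, 1394, 19]);
translate([1063, 113, 426]) cube([93, 1394, 19]);
translate([1187, 113, 426]) cube([93, 1394, 19]);
translate([1311, 113, 426]) cube([93, 1394, 19]);
translate([1435, 113, 426]) cube([93, 1394, 19]);
translate([1559, 113, 426]) cube([93, 1394, 19]);
translate([1683, 113, 426]) cube([93, 1394, 19]);
translate([1807, 113, 426]) cube([93, 1394, 19]);
translate([1931, 113, 426]) cube([93, 1394, 19]);
translate([2055, 113, 426]) cube([93, 1394, 19]);


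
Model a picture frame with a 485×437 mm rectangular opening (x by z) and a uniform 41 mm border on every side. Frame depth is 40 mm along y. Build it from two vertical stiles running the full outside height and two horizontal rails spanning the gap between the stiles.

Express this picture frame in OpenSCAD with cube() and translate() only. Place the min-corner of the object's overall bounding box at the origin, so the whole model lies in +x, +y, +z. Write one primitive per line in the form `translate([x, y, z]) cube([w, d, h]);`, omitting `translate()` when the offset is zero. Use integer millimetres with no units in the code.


cube([41, 40, 519]);
translate([526, 0, 0]) cube([41, 40, 519]);
translate([41, 0, 0]) cube([485, 40, 41]);
translate([41, 0, 478]) cube([485, 40, 41]);


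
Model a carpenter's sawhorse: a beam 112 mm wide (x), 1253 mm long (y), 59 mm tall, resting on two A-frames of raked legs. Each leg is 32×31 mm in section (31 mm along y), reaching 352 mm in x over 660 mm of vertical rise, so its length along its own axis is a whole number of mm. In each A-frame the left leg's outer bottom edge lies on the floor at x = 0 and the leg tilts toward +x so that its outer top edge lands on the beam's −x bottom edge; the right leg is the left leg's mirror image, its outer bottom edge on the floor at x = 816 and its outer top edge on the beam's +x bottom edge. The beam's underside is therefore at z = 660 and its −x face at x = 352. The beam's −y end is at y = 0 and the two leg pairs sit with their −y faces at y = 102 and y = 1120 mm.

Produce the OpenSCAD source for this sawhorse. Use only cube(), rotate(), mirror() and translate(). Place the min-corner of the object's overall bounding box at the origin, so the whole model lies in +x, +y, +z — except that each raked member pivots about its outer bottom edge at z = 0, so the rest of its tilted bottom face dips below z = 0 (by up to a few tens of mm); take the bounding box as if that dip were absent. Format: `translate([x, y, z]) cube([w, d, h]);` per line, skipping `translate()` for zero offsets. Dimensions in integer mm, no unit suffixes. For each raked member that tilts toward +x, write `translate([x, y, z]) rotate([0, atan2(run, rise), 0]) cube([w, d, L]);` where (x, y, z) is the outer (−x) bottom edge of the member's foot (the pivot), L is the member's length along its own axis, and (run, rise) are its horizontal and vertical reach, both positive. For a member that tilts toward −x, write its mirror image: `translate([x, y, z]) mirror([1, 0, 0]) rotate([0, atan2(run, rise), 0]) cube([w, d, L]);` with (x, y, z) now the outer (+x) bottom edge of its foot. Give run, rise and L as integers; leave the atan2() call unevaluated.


translate([352, 0, 660]) cube([112, 1253, 59]);
translate([0, 102, 0]) rotate([0, atan2(352, 660), 0]) cube([32, 31, 748]);
translate([816, 102, 0]) mirror([1, 0, 0]) rotate([0, atan2(352, 660), 0]) cube([32, 31, 748]);
translate([0, 1120, 0]) rotate([0, atan2(352, 660), 0]) cube([32, 31, 748]);
translate([816, 1120, 0]) mirror([1, 0, 0]) rotate([0, atan2(352, 660), 0]) cube([32, 31, 748]);


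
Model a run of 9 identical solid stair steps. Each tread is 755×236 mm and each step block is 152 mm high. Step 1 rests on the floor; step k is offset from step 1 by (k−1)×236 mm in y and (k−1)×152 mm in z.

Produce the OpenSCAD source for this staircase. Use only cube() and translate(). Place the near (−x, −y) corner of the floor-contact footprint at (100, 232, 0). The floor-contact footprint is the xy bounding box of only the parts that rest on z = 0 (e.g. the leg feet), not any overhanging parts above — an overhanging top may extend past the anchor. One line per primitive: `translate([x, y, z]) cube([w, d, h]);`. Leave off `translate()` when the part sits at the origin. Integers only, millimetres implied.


translate([100, 232, 0]) cube([755, 236, 152]);
translate([100, 468, 152]) cube([755, 236, 152]);
translate([100, 704, 304]) cube([755, 236, 152]);
translate([100, 940, 456]) cube([755, 236, 152]);
translate([100, 1176, 608]) cube([755, 236, 152]);
translate([100, 1412, 760]) cube([755, 236, 152]);
translate([100, 1648, 912]) cube([755, 236, 152]);
translate([100, 1884, 1064]) cube([755, 236, 152]);
translate([100, 2120, 1216]) cube([755, 236, 152]);
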